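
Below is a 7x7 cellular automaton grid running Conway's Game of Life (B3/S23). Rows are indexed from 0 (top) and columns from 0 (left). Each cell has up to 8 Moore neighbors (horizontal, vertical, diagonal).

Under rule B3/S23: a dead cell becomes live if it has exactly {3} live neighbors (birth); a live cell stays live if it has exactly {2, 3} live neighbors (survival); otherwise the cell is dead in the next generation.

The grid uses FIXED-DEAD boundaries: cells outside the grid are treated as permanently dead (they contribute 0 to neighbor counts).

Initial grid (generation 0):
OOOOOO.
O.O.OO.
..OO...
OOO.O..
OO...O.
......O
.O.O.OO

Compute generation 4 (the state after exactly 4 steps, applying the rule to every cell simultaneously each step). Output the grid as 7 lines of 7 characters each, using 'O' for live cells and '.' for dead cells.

Simulating step by step:
Generation 0 (given above): 24 live cells
Generation 1: 19 live cells
O.O..O.
O....O.
O....O.
O...O..
O.O..O.
OOO.O.O
.....OO
Generation 2: 24 live cells
.O.....
O...OOO
OO..OO.
O...OO.
O.O.OO.
O.OOO.O
.O...OO
Generation 3: 21 live cells
.....O.
O...O.O
OO.O...
O.....O
O.O...O
O.O...O
.OOOOOO
Generation 4: 22 live cells
(generation 4 grid is the final answer)

Answer: .....O.
OO..OO.
OO...O.
O.O....
O....OO
O...O.O
.OOOOOO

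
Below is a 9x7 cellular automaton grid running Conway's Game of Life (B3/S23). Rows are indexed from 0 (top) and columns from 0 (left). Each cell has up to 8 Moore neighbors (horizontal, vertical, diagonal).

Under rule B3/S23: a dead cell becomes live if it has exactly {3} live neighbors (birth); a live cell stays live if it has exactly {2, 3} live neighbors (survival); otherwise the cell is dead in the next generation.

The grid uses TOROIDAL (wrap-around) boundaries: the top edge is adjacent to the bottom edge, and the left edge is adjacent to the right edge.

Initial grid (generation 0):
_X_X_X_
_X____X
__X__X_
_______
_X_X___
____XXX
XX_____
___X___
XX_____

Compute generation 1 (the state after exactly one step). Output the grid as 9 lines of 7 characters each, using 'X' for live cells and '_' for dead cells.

Simulating step by step:
Generation 0 (given above): 17 live cells
Generation 1: 23 live cells
(generation 1 grid is the final answer)

Answer: _X____X
XX__XXX
_______
__X____
____XX_
_XX_XXX
X___XXX
__X____
XX__X__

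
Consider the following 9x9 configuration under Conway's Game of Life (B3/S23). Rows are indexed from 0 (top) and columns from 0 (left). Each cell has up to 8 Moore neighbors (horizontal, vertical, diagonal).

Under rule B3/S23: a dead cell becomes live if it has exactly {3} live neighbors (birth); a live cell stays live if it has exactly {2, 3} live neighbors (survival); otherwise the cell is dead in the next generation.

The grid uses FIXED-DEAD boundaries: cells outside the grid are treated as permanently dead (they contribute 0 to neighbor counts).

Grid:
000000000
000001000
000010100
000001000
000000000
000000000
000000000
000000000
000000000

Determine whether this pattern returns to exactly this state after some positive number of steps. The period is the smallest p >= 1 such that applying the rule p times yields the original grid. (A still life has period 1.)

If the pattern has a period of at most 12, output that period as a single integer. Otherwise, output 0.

Answer: 1

Derivation:
Simulating and comparing each generation to the original:
Gen 0 (original, given above): 4 live cells
Gen 1: 4 live cells, MATCHES original -> period = 1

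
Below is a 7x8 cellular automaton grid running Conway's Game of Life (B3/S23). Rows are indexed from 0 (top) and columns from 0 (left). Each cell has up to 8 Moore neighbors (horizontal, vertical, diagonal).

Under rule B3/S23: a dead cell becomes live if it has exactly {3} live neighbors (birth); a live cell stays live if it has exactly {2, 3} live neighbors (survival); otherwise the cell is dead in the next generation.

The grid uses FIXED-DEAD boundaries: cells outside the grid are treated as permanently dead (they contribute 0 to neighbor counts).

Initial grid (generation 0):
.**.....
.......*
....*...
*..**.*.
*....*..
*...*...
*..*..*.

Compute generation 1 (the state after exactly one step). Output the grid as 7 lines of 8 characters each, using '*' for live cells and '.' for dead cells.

Answer: ........
........
...***..
...**...
**.*.*..
**..**..
........

Derivation:
Simulating step by step:
Generation 0 (given above): 15 live cells
Generation 1: 13 live cells
(generation 1 grid is the final answer)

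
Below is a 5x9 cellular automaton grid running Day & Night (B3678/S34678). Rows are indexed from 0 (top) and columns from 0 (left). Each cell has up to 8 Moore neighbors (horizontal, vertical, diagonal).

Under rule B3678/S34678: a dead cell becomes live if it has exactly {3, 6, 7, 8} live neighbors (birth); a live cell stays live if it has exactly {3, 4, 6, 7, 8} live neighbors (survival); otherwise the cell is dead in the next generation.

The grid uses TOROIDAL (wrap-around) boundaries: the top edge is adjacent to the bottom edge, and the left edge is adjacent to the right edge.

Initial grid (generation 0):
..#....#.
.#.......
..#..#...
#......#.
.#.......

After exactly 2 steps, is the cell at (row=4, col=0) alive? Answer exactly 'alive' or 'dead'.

Answer: alive

Derivation:
Simulating step by step:
Generation 0 (given above): 8 live cells
Generation 1: 5 live cells
.#.......
..#......
.#.......
.#.......
........#
Generation 2: 4 live cells
.........
.#.......
..#......
#........
#........

Cell (4,0) at generation 2: 1 -> alive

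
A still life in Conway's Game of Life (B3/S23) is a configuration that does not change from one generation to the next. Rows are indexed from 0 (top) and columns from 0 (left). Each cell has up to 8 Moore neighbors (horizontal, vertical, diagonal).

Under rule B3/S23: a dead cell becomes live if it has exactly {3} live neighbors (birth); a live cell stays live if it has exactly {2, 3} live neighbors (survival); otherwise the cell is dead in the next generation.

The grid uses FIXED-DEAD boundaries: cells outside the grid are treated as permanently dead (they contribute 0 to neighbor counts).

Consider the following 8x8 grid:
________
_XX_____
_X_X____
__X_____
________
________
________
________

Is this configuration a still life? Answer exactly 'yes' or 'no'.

Answer: yes

Derivation:
Compute generation 1 and compare to generation 0 (given above):
Generation 1:
________
_XX_____
_X_X____
__X_____
________
________
________
________
The grids are IDENTICAL -> still life.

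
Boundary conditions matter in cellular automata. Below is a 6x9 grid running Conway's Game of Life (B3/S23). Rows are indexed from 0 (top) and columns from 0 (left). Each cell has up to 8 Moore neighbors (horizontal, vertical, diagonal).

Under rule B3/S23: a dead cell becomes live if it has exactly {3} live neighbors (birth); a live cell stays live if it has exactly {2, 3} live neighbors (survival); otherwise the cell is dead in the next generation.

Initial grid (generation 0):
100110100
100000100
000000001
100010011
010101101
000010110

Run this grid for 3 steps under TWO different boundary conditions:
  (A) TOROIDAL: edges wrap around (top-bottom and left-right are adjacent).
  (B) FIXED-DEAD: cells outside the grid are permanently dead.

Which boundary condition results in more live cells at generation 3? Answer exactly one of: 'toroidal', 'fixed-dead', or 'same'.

Answer: toroidal

Derivation:
Under TOROIDAL boundary, generation 3:
011000000
100000000
100100000
000000100
000000101
111000011
Population = 13

Under FIXED-DEAD boundary, generation 3:
000000000
000001010
000010010
000111011
000010011
000000000
Population = 12

Comparison: toroidal=13, fixed-dead=12 -> toroidal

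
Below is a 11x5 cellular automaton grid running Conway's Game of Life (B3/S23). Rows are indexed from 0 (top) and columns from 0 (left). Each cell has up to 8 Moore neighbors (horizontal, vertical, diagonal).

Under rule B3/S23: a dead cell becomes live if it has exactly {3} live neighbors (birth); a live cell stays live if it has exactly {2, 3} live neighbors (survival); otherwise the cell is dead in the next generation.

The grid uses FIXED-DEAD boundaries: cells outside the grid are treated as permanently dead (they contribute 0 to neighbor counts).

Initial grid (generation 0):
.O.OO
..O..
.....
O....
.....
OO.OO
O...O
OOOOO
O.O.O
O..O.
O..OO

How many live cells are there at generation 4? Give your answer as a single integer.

Simulating step by step:
Generation 0 (given above): 24 live cells
Generation 1: 19 live cells
..OO.
..OO.
.....
.....
OO...
OO.OO
.....
O.O.O
O...O
O.O..
...OO
Generation 2: 19 live cells
..OO.
..OO.
.....
.....
OOO..
OOO..
O.O.O
.O.O.
O....
.O..O
...O.
Generation 3: 15 live cells
..OO.
..OO.
.....
.O...
O.O..
.....
O....
OOOO.
OOO..
.....
.....
Generation 4: 14 live cells
..OO.
..OO.
..O..
.O...
.O...
.O...
O.O..
...O.
O..O.
.O...
.....
Population at generation 4: 14

Answer: 14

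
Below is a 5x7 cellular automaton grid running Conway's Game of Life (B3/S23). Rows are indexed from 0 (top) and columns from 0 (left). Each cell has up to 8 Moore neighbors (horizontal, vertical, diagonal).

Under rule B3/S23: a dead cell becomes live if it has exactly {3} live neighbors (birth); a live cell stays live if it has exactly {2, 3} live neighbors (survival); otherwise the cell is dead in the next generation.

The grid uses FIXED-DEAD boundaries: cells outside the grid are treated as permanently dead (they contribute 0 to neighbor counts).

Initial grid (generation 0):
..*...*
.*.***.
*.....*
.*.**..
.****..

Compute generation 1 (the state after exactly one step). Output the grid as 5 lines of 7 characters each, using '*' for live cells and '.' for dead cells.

Answer: ..****.
.******
**.....
**..**.
.*..*..

Derivation:
Simulating step by step:
Generation 0 (given above): 15 live cells
Generation 1: 18 live cells
(generation 1 grid is the final answer)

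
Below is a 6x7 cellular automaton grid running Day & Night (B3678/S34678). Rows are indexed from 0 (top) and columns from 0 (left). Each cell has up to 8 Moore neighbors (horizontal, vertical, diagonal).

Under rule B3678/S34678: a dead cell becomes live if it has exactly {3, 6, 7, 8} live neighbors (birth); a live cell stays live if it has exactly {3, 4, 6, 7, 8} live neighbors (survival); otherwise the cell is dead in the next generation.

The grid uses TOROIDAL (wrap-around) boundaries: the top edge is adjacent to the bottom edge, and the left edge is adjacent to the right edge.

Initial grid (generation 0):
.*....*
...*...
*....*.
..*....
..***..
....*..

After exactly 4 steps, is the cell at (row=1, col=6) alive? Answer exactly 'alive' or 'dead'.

Simulating step by step:
Generation 0 (given above): 10 live cells
Generation 1: 7 live cells
.......
*.....*
.......
.*..*..
...*...
..*..*.
Generation 2: 4 live cells
......*
.......
*......
.......
..*.*..
.......
Generation 3: 0 live cells
.......
.......
.......
.......
.......
.......
Generation 4: 0 live cells
.......
.......
.......
.......
.......
.......

Cell (1,6) at generation 4: 0 -> dead

Answer: dead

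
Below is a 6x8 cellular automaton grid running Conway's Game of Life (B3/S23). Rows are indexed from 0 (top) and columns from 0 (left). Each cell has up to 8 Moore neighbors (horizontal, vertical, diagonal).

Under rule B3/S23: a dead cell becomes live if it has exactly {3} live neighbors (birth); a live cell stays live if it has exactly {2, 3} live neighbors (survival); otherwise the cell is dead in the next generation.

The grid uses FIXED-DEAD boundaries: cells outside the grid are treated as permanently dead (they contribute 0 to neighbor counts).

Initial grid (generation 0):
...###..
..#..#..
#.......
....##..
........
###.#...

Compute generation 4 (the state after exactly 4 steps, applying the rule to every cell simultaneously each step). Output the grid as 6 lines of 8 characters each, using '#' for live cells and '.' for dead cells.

Simulating step by step:
Generation 0 (given above): 12 live cells
Generation 1: 12 live cells
...###..
...#.#..
....##..
........
.#.###..
.#......
Generation 2: 11 live cells
...#.#..
...#..#.
....##..
...#....
..#.#...
..#.#...
Generation 3: 10 live cells
....#...
...#..#.
...###..
...#.#..
..#.#...
........
Generation 4: 9 live cells
(generation 4 grid is the final answer)

Answer: ........
...#....
..##.##.
..#..#..
...##...
........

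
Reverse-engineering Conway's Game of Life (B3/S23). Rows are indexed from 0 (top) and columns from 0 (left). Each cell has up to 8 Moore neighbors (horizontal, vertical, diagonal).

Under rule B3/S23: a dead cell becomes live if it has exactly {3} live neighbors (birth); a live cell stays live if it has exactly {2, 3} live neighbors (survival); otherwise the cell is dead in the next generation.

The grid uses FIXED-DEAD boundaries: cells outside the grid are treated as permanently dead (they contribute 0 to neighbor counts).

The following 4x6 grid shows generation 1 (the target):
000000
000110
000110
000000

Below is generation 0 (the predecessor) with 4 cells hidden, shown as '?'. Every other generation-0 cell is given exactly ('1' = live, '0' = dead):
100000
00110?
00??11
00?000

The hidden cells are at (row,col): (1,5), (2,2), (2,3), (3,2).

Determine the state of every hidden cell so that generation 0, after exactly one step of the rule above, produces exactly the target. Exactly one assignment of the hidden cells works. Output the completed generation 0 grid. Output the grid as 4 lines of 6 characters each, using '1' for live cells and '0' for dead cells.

Answer: 100000
001100
000011
000000

Derivation:
Hidden generation-0 cells (in order): (1,5), (2,2), (2,3), (3,2).
A hidden cell only influences target cells in its own 3x3 neighborhood. Try each of the 2^4 = 16 assignments, step the completed generation 0 forward once under B3/S23, and compare with the target:
  (1,5)=0 (2,2)=0 (2,3)=0 (3,2)=0 -> step reproduces the target at every cell -> ACCEPT
  (1,5)=0 (2,2)=0 (2,3)=0 (3,2)=1 -> step gives (2,2)='1' but target has '0' -> reject
  (1,5)=0 (2,2)=0 (2,3)=1 (3,2)=0 -> step gives (1,2)='1' but target has '0' -> reject
  (1,5)=0 (2,2)=0 (2,3)=1 (3,2)=1 -> step gives (1,2)='1' but target has '0' -> reject
  (1,5)=0 (2,2)=1 (2,3)=0 (3,2)=0 -> step gives (1,1)='1' but target has '0' -> reject
  (1,5)=0 (2,2)=1 (2,3)=0 (3,2)=1 -> step gives (1,1)='1' but target has '0' -> reject
  (1,5)=0 (2,2)=1 (2,3)=1 (3,2)=0 -> step gives (1,1)='1' but target has '0' -> reject
  (1,5)=0 (2,2)=1 (2,3)=1 (3,2)=1 -> step gives (1,1)='1' but target has '0' -> reject
  (1,5)=1 (2,2)=0 (2,3)=0 (3,2)=0 -> step gives (1,4)='0' but target has '1' -> reject
  (1,5)=1 (2,2)=0 (2,3)=0 (3,2)=1 -> step gives (1,4)='0' but target has '1' -> reject
  (1,5)=1 (2,2)=0 (2,3)=1 (3,2)=0 -> step gives (1,2)='1' but target has '0' -> reject
  (1,5)=1 (2,2)=0 (2,3)=1 (3,2)=1 -> step gives (1,2)='1' but target has '0' -> reject
  (1,5)=1 (2,2)=1 (2,3)=0 (3,2)=0 -> step gives (1,1)='1' but target has '0' -> reject
  (1,5)=1 (2,2)=1 (2,3)=0 (3,2)=1 -> step gives (1,1)='1' but target has '0' -> reject
  (1,5)=1 (2,2)=1 (2,3)=1 (3,2)=0 -> step gives (1,1)='1' but target has '0' -> reject
  (1,5)=1 (2,2)=1 (2,3)=1 (3,2)=1 -> step gives (1,1)='1' but target has '0' -> reject
Unique solution: (1,5)=dead, (2,2)=dead, (2,3)=dead, (3,2)=dead.
Check: live-neighbor counts of every cell in the completed generation 0:
022210
121232
012321
000122
Applying B3/S23 to generation 0 with these counts gives:
000000
000110
000110
000000
which matches the target exactly.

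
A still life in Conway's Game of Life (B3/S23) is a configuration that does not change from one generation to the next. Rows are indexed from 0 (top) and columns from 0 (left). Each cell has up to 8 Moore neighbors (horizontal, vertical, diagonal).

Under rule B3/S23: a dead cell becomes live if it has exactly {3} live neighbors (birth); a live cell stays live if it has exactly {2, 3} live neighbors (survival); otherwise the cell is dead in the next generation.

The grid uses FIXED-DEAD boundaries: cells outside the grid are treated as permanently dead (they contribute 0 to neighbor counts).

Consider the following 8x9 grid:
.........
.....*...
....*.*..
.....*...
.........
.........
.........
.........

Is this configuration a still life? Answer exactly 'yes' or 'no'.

Answer: yes

Derivation:
Compute generation 1 and compare to generation 0 (given above):
Generation 1:
.........
.....*...
....*.*..
.....*...
.........
.........
.........
.........
The grids are IDENTICAL -> still life.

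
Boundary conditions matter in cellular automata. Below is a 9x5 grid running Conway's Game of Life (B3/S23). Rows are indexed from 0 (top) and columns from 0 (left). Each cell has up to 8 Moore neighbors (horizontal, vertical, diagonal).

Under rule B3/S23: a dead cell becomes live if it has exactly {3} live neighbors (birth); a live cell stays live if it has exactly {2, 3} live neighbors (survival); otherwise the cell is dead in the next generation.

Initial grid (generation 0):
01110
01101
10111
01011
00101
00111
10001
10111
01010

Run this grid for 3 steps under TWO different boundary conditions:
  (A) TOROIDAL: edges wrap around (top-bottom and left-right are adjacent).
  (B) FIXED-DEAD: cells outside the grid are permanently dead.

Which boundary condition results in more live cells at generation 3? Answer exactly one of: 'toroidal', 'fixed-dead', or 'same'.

Under TOROIDAL boundary, generation 3:
00000
00000
00000
00000
11100
00000
01100
00000
00000
Population = 5

Under FIXED-DEAD boundary, generation 3:
00000
11000
00100
00100
00000
10100
00000
00001
01001
Population = 9

Comparison: toroidal=5, fixed-dead=9 -> fixed-dead

Answer: fixed-dead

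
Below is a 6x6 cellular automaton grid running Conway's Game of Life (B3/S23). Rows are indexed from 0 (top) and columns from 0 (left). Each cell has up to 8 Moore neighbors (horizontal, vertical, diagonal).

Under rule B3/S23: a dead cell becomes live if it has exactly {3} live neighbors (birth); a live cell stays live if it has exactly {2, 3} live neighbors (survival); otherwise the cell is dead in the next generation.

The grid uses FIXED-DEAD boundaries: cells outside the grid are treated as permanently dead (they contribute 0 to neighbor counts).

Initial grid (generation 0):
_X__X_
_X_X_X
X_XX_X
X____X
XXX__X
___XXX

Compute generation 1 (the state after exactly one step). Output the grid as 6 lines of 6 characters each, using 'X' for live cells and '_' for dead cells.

Answer: __X_X_
XX_X_X
X_XX_X
X__X_X
XXXX_X
_XXXXX

Derivation:
Simulating step by step:
Generation 0 (given above): 18 live cells
Generation 1: 23 live cells
(generation 1 grid is the final answer)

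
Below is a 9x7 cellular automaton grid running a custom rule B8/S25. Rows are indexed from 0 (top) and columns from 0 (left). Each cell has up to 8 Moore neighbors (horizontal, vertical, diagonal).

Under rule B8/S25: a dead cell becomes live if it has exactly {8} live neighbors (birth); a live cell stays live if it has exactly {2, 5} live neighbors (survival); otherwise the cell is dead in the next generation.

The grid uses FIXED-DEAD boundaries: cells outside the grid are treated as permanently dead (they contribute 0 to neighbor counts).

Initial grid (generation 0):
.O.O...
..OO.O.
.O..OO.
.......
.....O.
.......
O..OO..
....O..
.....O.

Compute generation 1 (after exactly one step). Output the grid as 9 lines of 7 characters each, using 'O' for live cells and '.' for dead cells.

Answer: ...O...
.....O.
.....O.
.......
.......
.......
...OO..
.......
.......

Derivation:
Simulating step by step:
Generation 0 (given above): 14 live cells
Generation 1: 5 live cells
(generation 1 grid is the final answer)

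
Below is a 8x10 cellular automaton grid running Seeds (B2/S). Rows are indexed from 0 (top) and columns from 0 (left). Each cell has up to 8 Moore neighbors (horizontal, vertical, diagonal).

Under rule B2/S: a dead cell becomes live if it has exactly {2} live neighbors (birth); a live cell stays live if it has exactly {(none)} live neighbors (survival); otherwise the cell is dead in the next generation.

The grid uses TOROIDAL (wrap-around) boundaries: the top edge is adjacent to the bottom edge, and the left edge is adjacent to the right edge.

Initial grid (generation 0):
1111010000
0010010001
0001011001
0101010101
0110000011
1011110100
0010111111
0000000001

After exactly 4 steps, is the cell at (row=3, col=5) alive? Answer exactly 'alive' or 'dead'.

Answer: dead

Derivation:
Simulating step by step:
Generation 0 (given above): 35 live cells
Generation 1: 5 live cells
0000001010
0000000010
0100000100
0000000000
0000000000
0000000000
0000000000
0000000000
Generation 2: 5 live cells
0000000001
0000001001
0000000010
0000000000
0000000000
0000000000
0000000000
0000000100
Generation 3: 8 live cells
1000001100
1000000100
0000000101
0000000000
0000000000
0000000000
0000000000
0000000010
Generation 4: 7 live cells
0100000000
0100000000
1000001000
0000000010
0000000000
0000000000
0000000000
0000001001

Cell (3,5) at generation 4: 0 -> dead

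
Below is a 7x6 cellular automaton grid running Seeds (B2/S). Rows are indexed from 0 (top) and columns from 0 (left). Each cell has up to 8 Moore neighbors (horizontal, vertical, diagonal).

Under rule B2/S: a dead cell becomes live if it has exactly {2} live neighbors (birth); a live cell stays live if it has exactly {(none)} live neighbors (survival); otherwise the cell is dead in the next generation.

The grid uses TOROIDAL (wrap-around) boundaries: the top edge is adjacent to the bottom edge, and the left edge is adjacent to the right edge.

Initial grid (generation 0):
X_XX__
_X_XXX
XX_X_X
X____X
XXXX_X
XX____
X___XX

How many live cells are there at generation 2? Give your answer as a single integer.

Simulating step by step:
Generation 0 (given above): 23 live cells
Generation 1: 0 live cells
______
______
______
______
______
______
______
Generation 2: 0 live cells
______
______
______
______
______
______
______
Population at generation 2: 0

Answer: 0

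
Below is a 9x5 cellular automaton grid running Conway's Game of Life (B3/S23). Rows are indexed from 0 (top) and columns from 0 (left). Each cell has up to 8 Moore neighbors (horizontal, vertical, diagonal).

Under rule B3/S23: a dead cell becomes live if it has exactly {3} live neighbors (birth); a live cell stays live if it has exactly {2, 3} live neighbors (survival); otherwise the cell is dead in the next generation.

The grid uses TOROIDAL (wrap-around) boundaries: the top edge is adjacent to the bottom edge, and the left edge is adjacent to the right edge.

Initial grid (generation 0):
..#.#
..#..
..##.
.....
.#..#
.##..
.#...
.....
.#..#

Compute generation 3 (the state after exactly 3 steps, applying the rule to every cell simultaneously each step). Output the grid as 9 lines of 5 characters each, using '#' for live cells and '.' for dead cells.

Answer: #..#.
#....
.....
.....
....#
.#..#
#.#..
#.#.#
..#..

Derivation:
Simulating step by step:
Generation 0 (given above): 12 live cells
Generation 1: 19 live cells
###..
.##..
..##.
..##.
###..
.##..
.##..
#....
#..#.
Generation 2: 14 live cells
#..##
#....
.....
....#
#....
...#.
#.#..
#.#.#
#.#..
Generation 3: 12 live cells
(generation 3 grid is the final answer)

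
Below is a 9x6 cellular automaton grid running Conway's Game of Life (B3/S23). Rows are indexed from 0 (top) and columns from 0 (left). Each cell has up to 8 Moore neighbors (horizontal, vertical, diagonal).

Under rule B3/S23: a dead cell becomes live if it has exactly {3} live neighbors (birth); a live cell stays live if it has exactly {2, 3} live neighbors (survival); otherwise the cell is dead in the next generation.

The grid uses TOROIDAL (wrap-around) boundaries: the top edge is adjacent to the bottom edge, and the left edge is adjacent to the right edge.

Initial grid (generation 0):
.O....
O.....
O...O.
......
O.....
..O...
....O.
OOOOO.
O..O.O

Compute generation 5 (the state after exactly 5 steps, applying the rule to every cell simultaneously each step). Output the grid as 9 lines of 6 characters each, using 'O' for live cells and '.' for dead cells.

Answer: OO...O
...O..
.OOO..
.OOO.O
......
......
......
....O.
.OO.OO

Derivation:
Simulating step by step:
Generation 0 (given above): 15 live cells
Generation 1: 14 live cells
.O...O
OO...O
.....O
.....O
......
......
....OO
OOO...
...O.O
Generation 2: 17 live cells
.OO..O
.O..OO
....OO
......
......
......
OO...O
OOOO..
....OO
Generation 3: 15 live cells
.OOO..
.OOO..
O...OO
......
......
O.....
.....O
..OO..
....OO
Generation 4: 14 live cells
OO....
.....O
OOOOOO
.....O
......
......
......
...O.O
.O..O.
Generation 5: 16 live cells
(generation 5 grid is the final answer)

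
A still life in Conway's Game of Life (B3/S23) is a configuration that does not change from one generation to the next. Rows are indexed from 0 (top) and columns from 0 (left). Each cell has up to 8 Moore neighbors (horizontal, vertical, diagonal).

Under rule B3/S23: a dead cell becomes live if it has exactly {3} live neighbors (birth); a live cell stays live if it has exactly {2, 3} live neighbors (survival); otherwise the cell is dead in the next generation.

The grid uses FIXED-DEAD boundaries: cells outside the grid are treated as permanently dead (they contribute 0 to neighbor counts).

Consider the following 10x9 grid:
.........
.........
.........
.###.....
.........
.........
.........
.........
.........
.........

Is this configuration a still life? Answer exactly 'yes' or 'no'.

Answer: no

Derivation:
Compute generation 1 and compare to generation 0 (given above):
Generation 1:
.........
.........
..#......
..#......
..#......
.........
.........
.........
.........
.........
Cell (2,2) differs: gen0=0 vs gen1=1 -> NOT a still life.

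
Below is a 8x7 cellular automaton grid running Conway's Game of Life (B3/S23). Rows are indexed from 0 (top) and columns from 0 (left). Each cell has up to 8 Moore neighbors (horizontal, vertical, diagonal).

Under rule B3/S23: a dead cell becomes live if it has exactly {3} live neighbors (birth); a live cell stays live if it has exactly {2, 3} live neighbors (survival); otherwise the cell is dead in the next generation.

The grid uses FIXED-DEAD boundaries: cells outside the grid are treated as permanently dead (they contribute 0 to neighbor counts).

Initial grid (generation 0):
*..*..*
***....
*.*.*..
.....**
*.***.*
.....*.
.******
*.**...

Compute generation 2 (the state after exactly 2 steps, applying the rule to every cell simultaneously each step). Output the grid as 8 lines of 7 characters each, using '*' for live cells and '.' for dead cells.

Simulating step by step:
Generation 0 (given above): 26 live cells
Generation 1: 17 live cells
*.*....
*.*....
*.**.*.
..*...*
...**.*
.......
.*...**
.....*.
Generation 2: 15 live cells
(generation 2 grid is the final answer)

Answer: .......
*.*....
..**...
.**...*
...*.*.
....*.*
.....**
.....**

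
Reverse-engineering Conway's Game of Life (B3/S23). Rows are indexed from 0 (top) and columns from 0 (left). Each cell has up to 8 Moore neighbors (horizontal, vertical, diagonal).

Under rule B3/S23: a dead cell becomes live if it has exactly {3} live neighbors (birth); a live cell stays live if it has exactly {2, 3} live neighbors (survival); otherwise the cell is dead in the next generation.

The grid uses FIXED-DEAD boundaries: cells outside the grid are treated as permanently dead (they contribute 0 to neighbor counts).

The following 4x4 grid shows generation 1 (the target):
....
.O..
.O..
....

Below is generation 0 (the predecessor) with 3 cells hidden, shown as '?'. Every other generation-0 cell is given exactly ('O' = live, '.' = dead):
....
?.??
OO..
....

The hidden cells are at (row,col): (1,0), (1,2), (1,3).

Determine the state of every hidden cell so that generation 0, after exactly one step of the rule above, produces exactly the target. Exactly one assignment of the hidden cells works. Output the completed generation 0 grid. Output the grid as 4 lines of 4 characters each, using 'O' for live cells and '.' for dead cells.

Hidden generation-0 cells (in order): (1,0), (1,2), (1,3).
A hidden cell only influences target cells in its own 3x3 neighborhood. Try each of the 2^3 = 8 assignments, step the completed generation 0 forward once under B3/S23, and compare with the target:
  (1,0)=. (1,2)=. (1,3)=. -> step gives (1,1)='.' but target has 'O' -> reject
  (1,0)=. (1,2)=. (1,3)=O -> step gives (1,1)='.' but target has 'O' -> reject
  (1,0)=. (1,2)=O (1,3)=. -> step reproduces the target at every cell -> ACCEPT
  (1,0)=. (1,2)=O (1,3)=O -> step gives (1,2)='O' but target has '.' -> reject
  (1,0)=O (1,2)=. (1,3)=. -> step gives (1,0)='O' but target has '.' -> reject
  (1,0)=O (1,2)=. (1,3)=O -> step gives (1,0)='O' but target has '.' -> reject
  (1,0)=O (1,2)=O (1,3)=. -> step gives (1,0)='O' but target has '.' -> reject
  (1,0)=O (1,2)=O (1,3)=O -> step gives (1,0)='O' but target has '.' -> reject
Unique solution: (1,0)=dead, (1,2)=live, (1,3)=dead.
Check: live-neighbor counts of every cell in the completed generation 0:
0111
2311
1221
2210
Applying B3/S23 to generation 0 with these counts gives:
....
.O..
.O..
....
which matches the target exactly.

Answer: ....
..O.
OO..
....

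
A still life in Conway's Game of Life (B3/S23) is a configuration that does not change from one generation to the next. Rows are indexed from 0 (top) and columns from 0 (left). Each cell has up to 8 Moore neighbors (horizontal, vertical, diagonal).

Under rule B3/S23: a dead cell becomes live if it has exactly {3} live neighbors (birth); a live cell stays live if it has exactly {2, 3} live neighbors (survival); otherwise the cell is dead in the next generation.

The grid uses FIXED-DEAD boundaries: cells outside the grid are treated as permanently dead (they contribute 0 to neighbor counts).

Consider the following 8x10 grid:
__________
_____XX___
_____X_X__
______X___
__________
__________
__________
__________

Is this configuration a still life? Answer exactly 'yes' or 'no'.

Answer: yes

Derivation:
Compute generation 1 and compare to generation 0 (given above):
Generation 1:
__________
_____XX___
_____X_X__
______X___
__________
__________
__________
__________
The grids are IDENTICAL -> still life.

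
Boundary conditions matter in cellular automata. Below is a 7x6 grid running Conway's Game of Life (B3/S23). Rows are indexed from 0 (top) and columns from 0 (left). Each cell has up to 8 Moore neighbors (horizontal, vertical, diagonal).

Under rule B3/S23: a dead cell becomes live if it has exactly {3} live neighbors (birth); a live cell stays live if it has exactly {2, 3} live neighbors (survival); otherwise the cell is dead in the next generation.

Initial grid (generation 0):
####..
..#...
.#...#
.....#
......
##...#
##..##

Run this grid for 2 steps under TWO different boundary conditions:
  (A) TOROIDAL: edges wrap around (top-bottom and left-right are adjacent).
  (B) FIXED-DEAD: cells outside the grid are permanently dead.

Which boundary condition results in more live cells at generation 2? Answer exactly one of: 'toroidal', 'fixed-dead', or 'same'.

Answer: fixed-dead

Derivation:
Under TOROIDAL boundary, generation 2:
..#...
...##.
......
#....#
#....#
...###
..#..#
Population = 12

Under FIXED-DEAD boundary, generation 2:
.###..
.#.#..
......
......
......
##..##
##..##
Population = 13

Comparison: toroidal=12, fixed-dead=13 -> fixed-dead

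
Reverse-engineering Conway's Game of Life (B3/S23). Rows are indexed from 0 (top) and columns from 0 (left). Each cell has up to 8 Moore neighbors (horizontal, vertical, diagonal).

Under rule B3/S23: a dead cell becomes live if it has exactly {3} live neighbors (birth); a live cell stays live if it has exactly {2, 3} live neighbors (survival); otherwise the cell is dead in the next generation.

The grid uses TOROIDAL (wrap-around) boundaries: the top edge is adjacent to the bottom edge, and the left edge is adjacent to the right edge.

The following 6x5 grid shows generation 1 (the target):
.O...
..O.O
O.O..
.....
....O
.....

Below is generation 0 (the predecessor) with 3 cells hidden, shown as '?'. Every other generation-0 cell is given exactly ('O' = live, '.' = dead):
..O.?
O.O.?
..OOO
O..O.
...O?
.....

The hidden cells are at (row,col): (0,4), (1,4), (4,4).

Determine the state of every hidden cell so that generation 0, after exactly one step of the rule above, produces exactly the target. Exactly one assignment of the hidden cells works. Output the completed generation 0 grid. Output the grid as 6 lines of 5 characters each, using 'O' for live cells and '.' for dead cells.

Hidden generation-0 cells (in order): (0,4), (1,4), (4,4).
A hidden cell only influences target cells in its own 3x3 neighborhood. Try each of the 2^3 = 8 assignments, step the completed generation 0 forward once under B3/S23, and compare with the target:
  (0,4)=. (1,4)=. (4,4)=. -> step reproduces the target at every cell -> ACCEPT
  (0,4)=. (1,4)=. (4,4)=O -> step gives (3,0)='O' but target has '.' -> reject
  (0,4)=. (1,4)=O (4,4)=. -> step gives (0,3)='O' but target has '.' -> reject
  (0,4)=. (1,4)=O (4,4)=O -> step gives (0,3)='O' but target has '.' -> reject
  (0,4)=O (1,4)=. (4,4)=. -> step gives (0,3)='O' but target has '.' -> reject
  (0,4)=O (1,4)=. (4,4)=O -> step gives (0,3)='O' but target has '.' -> reject
  (0,4)=O (1,4)=O (4,4)=. -> step gives (0,0)='O' but target has '.' -> reject
  (0,4)=O (1,4)=O (4,4)=O -> step gives (0,0)='O' but target has '.' -> reject
Unique solution: (0,4)=dead, (1,4)=dead, (4,4)=dead.
Check: live-neighbor counts of every cell in the completed generation 0:
13121
14353
34344
12445
11213
01221
Applying B3/S23 to generation 0 with these counts gives:
.O...
..O.O
O.O..
.....
....O
.....
which matches the target exactly.

Answer: ..O..
O.O..
..OOO
O..O.
...O.
.....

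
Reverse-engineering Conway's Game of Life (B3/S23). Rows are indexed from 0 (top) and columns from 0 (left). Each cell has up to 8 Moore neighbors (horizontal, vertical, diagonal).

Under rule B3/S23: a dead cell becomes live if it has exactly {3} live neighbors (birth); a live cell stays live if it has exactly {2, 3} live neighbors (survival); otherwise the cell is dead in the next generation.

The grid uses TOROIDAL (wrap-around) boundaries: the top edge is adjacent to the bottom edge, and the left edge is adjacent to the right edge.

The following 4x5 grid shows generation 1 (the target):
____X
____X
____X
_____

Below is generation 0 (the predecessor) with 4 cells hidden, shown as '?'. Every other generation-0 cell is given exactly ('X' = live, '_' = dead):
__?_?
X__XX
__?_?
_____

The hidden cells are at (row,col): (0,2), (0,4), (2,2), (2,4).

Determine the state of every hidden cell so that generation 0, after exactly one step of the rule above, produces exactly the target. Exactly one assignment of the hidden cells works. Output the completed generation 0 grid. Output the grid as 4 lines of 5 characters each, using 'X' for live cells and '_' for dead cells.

Answer: _____
X__XX
_____
_____

Derivation:
Hidden generation-0 cells (in order): (0,2), (0,4), (2,2), (2,4).
A hidden cell only influences target cells in its own 3x3 neighborhood. Try each of the 2^4 = 16 assignments, step the completed generation 0 forward once under B3/S23, and compare with the target:
  (0,2)=_ (0,4)=_ (2,2)=_ (2,4)=_ -> step reproduces the target at every cell -> ACCEPT
  (0,2)=_ (0,4)=_ (2,2)=_ (2,4)=X -> step gives (1,0)='X' but target has '_' -> reject
  (0,2)=_ (0,4)=_ (2,2)=X (2,4)=_ -> step gives (1,3)='X' but target has '_' -> reject
  (0,2)=_ (0,4)=_ (2,2)=X (2,4)=X -> step gives (1,0)='X' but target has '_' -> reject
  (0,2)=_ (0,4)=X (2,2)=_ (2,4)=_ -> step gives (0,0)='X' but target has '_' -> reject
  (0,2)=_ (0,4)=X (2,2)=_ (2,4)=X -> step gives (0,0)='X' but target has '_' -> reject
  (0,2)=_ (0,4)=X (2,2)=X (2,4)=_ -> step gives (0,0)='X' but target has '_' -> reject
  (0,2)=_ (0,4)=X (2,2)=X (2,4)=X -> step gives (0,0)='X' but target has '_' -> reject
  (0,2)=X (0,4)=_ (2,2)=_ (2,4)=_ -> step gives (0,3)='X' but target has '_' -> reject
  (0,2)=X (0,4)=_ (2,2)=_ (2,4)=X -> step gives (0,3)='X' but target has '_' -> reject
  (0,2)=X (0,4)=_ (2,2)=X (2,4)=_ -> step gives (0,3)='X' but target has '_' -> reject
  (0,2)=X (0,4)=_ (2,2)=X (2,4)=X -> step gives (0,3)='X' but target has '_' -> reject
  (0,2)=X (0,4)=X (2,2)=_ (2,4)=_ -> step gives (0,0)='X' but target has '_' -> reject
  (0,2)=X (0,4)=X (2,2)=_ (2,4)=X -> step gives (0,0)='X' but target has '_' -> reject
  (0,2)=X (0,4)=X (2,2)=X (2,4)=_ -> step gives (0,0)='X' but target has '_' -> reject
  (0,2)=X (0,4)=X (2,2)=X (2,4)=X -> step gives (0,0)='X' but target has '_' -> reject
Unique solution: (0,2)=dead, (0,4)=dead, (2,2)=dead, (2,4)=dead.
Check: live-neighbor counts of every cell in the completed generation 0:
21123
11112
21123
00000
Applying B3/S23 to generation 0 with these counts gives:
____X
____X
____X
_____
which matches the target exactly.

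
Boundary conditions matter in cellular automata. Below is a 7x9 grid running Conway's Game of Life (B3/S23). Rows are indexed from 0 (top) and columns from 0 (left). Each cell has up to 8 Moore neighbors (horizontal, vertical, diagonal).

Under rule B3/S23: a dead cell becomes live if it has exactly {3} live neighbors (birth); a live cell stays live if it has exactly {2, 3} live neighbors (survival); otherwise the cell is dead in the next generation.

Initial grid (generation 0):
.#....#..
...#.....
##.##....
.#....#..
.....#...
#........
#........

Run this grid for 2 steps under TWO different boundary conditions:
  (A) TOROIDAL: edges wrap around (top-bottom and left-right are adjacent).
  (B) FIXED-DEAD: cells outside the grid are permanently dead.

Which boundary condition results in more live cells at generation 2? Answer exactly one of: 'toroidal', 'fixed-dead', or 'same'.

Under TOROIDAL boundary, generation 2:
..#......
##.##....
........#
#.#.##...
.#.......
.........
.........
Population = 11

Under FIXED-DEAD boundary, generation 2:
.........
##.##....
.........
#.#.##...
.#.......
.........
.........
Population = 9

Comparison: toroidal=11, fixed-dead=9 -> toroidal

Answer: toroidal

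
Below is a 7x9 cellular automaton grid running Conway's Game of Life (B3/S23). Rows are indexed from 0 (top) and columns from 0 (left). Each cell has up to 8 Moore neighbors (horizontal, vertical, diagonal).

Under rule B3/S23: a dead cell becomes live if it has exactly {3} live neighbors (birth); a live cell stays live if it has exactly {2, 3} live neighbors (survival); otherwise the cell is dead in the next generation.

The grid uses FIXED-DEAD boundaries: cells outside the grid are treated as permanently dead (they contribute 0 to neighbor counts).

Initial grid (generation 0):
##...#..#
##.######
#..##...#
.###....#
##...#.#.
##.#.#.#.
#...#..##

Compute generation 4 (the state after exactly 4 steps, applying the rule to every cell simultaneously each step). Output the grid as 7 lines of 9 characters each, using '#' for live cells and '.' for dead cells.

Simulating step by step:
Generation 0 (given above): 33 live cells
Generation 1: 26 live cells
###..#..#
...#..#.#
#.....#.#
...#...##
...#...##
..#..#.#.
##..#.###
Generation 2: 24 live cells
.##....#.
#.#..##.#
......#.#
......#..
..###....
.#####...
.#...####
Generation 3: 20 live cells
.##...##.
..#..##.#
......#..
...#.#.#.
.#.......
.#.....#.
.#.#.###.
Generation 4: 18 live cells
(generation 4 grid is the final answer)

Answer: .##..###.
.##..#...
....#....
......#..
..#...#..
##.....#.
..#...##.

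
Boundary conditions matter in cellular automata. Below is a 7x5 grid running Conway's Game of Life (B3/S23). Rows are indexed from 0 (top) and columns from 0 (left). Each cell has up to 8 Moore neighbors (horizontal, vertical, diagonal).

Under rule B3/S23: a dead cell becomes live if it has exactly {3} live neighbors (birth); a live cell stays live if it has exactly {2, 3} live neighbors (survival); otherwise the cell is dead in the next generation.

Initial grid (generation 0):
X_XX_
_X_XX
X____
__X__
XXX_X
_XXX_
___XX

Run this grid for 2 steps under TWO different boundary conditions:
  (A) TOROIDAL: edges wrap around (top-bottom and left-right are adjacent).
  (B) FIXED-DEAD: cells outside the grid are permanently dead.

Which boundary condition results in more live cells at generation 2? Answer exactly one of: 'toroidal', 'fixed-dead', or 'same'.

Answer: toroidal

Derivation:
Under TOROIDAL boundary, generation 2:
XXX_X
___X_
_____
_____
X___X
X___X
XX___
Population = 11

Under FIXED-DEAD boundary, generation 2:
XX__X
X____
_____
X__X_
X____
_____
_____
Population = 7

Comparison: toroidal=11, fixed-dead=7 -> toroidal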